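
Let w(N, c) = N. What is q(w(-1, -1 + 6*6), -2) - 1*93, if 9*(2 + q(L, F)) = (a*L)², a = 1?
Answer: -854/9 ≈ -94.889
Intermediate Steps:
q(L, F) = -2 + L²/9 (q(L, F) = -2 + (1*L)²/9 = -2 + L²/9)
q(w(-1, -1 + 6*6), -2) - 1*93 = (-2 + (⅑)*(-1)²) - 1*93 = (-2 + (⅑)*1) - 93 = (-2 + ⅑) - 93 = -17/9 - 93 = -854/9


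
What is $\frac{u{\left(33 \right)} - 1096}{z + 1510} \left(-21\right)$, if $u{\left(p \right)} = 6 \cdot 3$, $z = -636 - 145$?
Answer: $\frac{7546}{243} \approx 31.053$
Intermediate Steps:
$z = -781$
$u{\left(p \right)} = 18$
$\frac{u{\left(33 \right)} - 1096}{z + 1510} \left(-21\right) = \frac{18 - 1096}{-781 + 1510} \left(-21\right) = - \frac{1078}{729} \left(-21\right) = \left(-1078\right) \frac{1}{729} \left(-21\right) = \left(- \frac{1078}{729}\right) \left(-21\right) = \frac{7546}{243}$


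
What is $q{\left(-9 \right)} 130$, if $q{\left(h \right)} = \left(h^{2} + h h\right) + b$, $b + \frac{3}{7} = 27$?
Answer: $\frac{171600}{7} \approx 24514.0$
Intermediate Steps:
$b = \frac{186}{7}$ ($b = - \frac{3}{7} + 27 = \frac{186}{7} \approx 26.571$)
$q{\left(h \right)} = \frac{186}{7} + 2 h^{2}$ ($q{\left(h \right)} = \left(h^{2} + h h\right) + \frac{186}{7} = \left(h^{2} + h^{2}\right) + \frac{186}{7} = 2 h^{2} + \frac{186}{7} = \frac{186}{7} + 2 h^{2}$)
$q{\left(-9 \right)} 130 = \left(\frac{186}{7} + 2 \left(-9\right)^{2}\right) 130 = \left(\frac{186}{7} + 2 \cdot 81\right) 130 = \left(\frac{186}{7} + 162\right) 130 = \frac{1320}{7} \cdot 130 = \frac{171600}{7}$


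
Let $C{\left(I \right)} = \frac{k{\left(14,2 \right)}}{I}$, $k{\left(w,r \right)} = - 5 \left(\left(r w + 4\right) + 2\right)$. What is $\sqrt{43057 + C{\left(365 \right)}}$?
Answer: $\frac{\sqrt{229448271}}{73} \approx 207.5$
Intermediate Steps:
$k{\left(w,r \right)} = -30 - 5 r w$ ($k{\left(w,r \right)} = - 5 \left(\left(4 + r w\right) + 2\right) = - 5 \left(6 + r w\right) = -30 - 5 r w$)
$C{\left(I \right)} = - \frac{170}{I}$ ($C{\left(I \right)} = \frac{-30 - 10 \cdot 14}{I} = \frac{-30 - 140}{I} = - \frac{170}{I}$)
$\sqrt{43057 + C{\left(365 \right)}} = \sqrt{43057 - \frac{170}{365}} = \sqrt{43057 - \frac{34}{73}} = \sqrt{\frac{3143127}{73}} = \frac{\sqrt{229448271}}{73}$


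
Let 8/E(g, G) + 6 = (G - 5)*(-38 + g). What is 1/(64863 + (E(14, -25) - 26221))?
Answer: 357/13795198 ≈ 2.5879e-5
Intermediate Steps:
E(g, G) = 8/(-6 + (-38 + g)*(-5 + G)) (E(g, G) = 8/(-6 + (G - 5)*(-38 + g)) = 8/(-6 + (-5 + G)*(-38 + g)) = 8/(-6 + (-38 + g)*(-5 + G)))
1/(64863 + (E(14, -25) - 26221)) = 1/(64863 + (8/(184 - 38*(-25) - 5*14 - 25*14) - 26221)) = 1/(64863 + (8/(184 + 950 - 70 - 350) - 26221)) = 1/(64863 + (8/714 - 26221)) = 1/(64863 + (8*(1/714) - 26221)) = 1/(64863 + (4/357 - 26221)) = 1/(64863 - 9360893/357) = 1/(13795198/357) = 357/13795198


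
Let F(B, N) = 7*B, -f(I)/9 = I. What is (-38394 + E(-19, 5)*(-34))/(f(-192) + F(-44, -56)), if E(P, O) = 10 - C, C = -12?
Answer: -19571/710 ≈ -27.565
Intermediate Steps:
f(I) = -9*I
E(P, O) = 22 (E(P, O) = 10 - 1*(-12) = 10 + 12 = 22)
(-38394 + E(-19, 5)*(-34))/(f(-192) + F(-44, -56)) = (-38394 + 22*(-34))/(-9*(-192) + 7*(-44)) = (-38394 - 748)/(1728 - 308) = -39142/1420 = -39142*1/1420 = -19571/710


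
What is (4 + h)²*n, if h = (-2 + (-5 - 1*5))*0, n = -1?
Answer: -16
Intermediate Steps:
h = 0 (h = (-2 + (-5 - 5))*0 = (-2 - 10)*0 = -12*0 = 0)
(4 + h)²*n = (4 + 0)²*(-1) = 4²*(-1) = 16*(-1) = -16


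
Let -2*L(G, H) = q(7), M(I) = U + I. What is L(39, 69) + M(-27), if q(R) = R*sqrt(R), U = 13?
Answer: -14 - 7*sqrt(7)/2 ≈ -23.260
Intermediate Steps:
q(R) = R**(3/2)
M(I) = 13 + I
L(G, H) = -7*sqrt(7)/2
L(39, 69) + M(-27) = -7*sqrt(7)/2 + (13 - 27) = -7*sqrt(7)/2 - 14 = -14 - 7*sqrt(7)/2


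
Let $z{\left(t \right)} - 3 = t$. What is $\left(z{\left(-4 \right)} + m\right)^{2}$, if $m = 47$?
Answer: $2116$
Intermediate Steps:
$z{\left(t \right)} = 3 + t$
$\left(z{\left(-4 \right)} + m\right)^{2} = \left(\left(3 - 4\right) + 47\right)^{2} = \left(-1 + 47\right)^{2} = 46^{2} = 2116$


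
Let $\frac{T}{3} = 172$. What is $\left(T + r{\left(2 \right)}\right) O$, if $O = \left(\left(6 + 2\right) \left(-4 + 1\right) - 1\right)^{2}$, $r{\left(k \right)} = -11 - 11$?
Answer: $308750$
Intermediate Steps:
$T = 516$ ($T = 3 \cdot 172 = 516$)
$r{\left(k \right)} = -22$
$O = 625$ ($O = \left(8 \left(-3\right) - 1\right)^{2} = \left(-24 - 1\right)^{2} = \left(-25\right)^{2} = 625$)
$\left(T + r{\left(2 \right)}\right) O = \left(516 - 22\right) 625 = 494 \cdot 625 = 308750$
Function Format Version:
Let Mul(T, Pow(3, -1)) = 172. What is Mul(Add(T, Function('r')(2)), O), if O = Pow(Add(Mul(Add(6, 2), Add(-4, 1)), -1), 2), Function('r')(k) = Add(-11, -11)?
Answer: 308750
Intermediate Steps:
T = 516 (T = Mul(3, 172) = 516)
Function('r')(k) = -22
O = 625 (O = Pow(Add(Mul(8, -3), -1), 2) = Pow(Add(-24, -1), 2) = Pow(-25, 2) = 625)
Mul(Add(T, Function('r')(2)), O) = Mul(Add(516, -22), 625) = Mul(494, 625) = 308750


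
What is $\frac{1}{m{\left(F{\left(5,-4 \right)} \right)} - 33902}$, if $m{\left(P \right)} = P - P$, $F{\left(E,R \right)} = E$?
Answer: $- \frac{1}{33902} \approx -2.9497 \cdot 10^{-5}$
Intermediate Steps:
$m{\left(P \right)} = 0$
$\frac{1}{m{\left(F{\left(5,-4 \right)} \right)} - 33902} = \frac{1}{0 - 33902} = \frac{1}{-33902} = - \frac{1}{33902}$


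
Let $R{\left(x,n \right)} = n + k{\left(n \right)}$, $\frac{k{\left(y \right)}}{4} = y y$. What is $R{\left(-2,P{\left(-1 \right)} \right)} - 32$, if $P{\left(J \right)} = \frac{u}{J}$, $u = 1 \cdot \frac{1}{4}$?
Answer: $-32$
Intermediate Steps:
$u = \frac{1}{4}$ ($u = 1 \cdot \frac{1}{4} = \frac{1}{4} \approx 0.25$)
$P{\left(J \right)} = \frac{1}{4 J}$
$k{\left(y \right)} = 4 y^{2}$ ($k{\left(y \right)} = 4 y y = 4 y^{2}$)
$R{\left(x,n \right)} = n + 4 n^{2}$
$R{\left(-2,P{\left(-1 \right)} \right)} - 32 = \frac{1}{4 \left(-1\right)} \left(1 + 4 \frac{1}{4 \left(-1\right)}\right) - 32 = \frac{1}{4} \left(-1\right) \left(1 + 4 \cdot \frac{1}{4} \left(-1\right)\right) - 32 = - \frac{1 + 4 \left(- \frac{1}{4}\right)}{4} - 32 = - \frac{1 - 1}{4} - 32 = \left(- \frac{1}{4}\right) 0 - 32 = 0 - 32 = -32$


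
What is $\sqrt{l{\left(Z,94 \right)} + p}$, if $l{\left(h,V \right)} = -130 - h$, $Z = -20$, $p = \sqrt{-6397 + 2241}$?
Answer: $\sqrt{-110 + 2 i \sqrt{1039}} \approx 2.958 + 10.897 i$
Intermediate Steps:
$p = 2 i \sqrt{1039}$ ($p = \sqrt{-4156} = 2 i \sqrt{1039} \approx 64.467 i$)
$\sqrt{l{\left(Z,94 \right)} + p} = \sqrt{\left(-130 - -20\right) + 2 i \sqrt{1039}} = \sqrt{\left(-130 + 20\right) + 2 i \sqrt{1039}} = \sqrt{-110 + 2 i \sqrt{1039}}$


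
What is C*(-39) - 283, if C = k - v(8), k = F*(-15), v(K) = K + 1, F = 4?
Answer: 2408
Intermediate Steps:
v(K) = 1 + K
k = -60 (k = 4*(-15) = -60)
C = -69 (C = -60 - (1 + 8) = -60 - 1*9 = -60 - 9 = -69)
C*(-39) - 283 = -69*(-39) - 283 = 2691 - 283 = 2408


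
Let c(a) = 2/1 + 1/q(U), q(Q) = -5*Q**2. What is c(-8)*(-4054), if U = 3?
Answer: -360806/45 ≈ -8017.9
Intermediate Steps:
c(a) = 89/45 (c(a) = 2/1 + 1/(-5*3**2) = 2*1 + 1/(-5*9) = 2 + 1/(-45) = 2 + 1*(-1/45) = 2 - 1/45 = 89/45)
c(-8)*(-4054) = (89/45)*(-4054) = -360806/45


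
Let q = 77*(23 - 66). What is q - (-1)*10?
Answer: -3301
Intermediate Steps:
q = -3311 (q = 77*(-43) = -3311)
q - (-1)*10 = -3311 - (-1)*10 = -3311 - 1*(-10) = -3311 + 10 = -3301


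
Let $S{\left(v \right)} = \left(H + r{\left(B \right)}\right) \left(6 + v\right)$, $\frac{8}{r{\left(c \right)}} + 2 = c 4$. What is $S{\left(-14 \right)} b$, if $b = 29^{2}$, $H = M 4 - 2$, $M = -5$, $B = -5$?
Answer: $\frac{1655088}{11} \approx 1.5046 \cdot 10^{5}$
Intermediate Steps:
$r{\left(c \right)} = \frac{8}{-2 + 4 c}$ ($r{\left(c \right)} = \frac{8}{-2 + c 4} = \frac{8}{-2 + 4 c}$)
$H = -22$ ($H = \left(-5\right) 4 - 2 = -20 - 2 = -22$)
$b = 841$
$S{\left(v \right)} = - \frac{1476}{11} - \frac{246 v}{11}$ ($S{\left(v \right)} = \left(-22 + \frac{4}{-1 + 2 \left(-5\right)}\right) \left(6 + v\right) = \left(-22 + \frac{4}{-1 - 10}\right) \left(6 + v\right) = \left(-22 + \frac{4}{-11}\right) \left(6 + v\right) = \left(-22 + 4 \left(- \frac{1}{11}\right)\right) \left(6 + v\right) = \left(-22 - \frac{4}{11}\right) \left(6 + v\right) = - \frac{246 \left(6 + v\right)}{11} = - \frac{1476}{11} - \frac{246 v}{11}$)
$S{\left(-14 \right)} b = \left(- \frac{1476}{11} - - \frac{3444}{11}\right) 841 = \left(- \frac{1476}{11} + \frac{3444}{11}\right) 841 = \frac{1968}{11} \cdot 841 = \frac{1655088}{11}$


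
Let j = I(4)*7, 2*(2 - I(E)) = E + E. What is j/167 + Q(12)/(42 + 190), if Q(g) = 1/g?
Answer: -38809/464928 ≈ -0.083473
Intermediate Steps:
I(E) = 2 - E (I(E) = 2 - (E + E)/2 = 2 - E)
j = -14 (j = (2 - 1*4)*7 = (2 - 4)*7 = -2*7 = -14)
j/167 + Q(12)/(42 + 190) = -14/167 + 1/(12*(42 + 190)) = -14*1/167 + (1/12)/232 = -14/167 + (1/12)*(1/232) = -14/167 + 1/2784 = -38809/464928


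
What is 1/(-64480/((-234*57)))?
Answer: 513/2480 ≈ 0.20685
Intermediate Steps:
1/(-64480/((-234*57))) = 1/(-64480/(-13338)) = 1/(-64480*(-1/13338)) = 1/(2480/513) = 513/2480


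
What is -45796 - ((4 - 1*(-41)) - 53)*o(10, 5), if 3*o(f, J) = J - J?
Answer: -45796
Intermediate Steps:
o(f, J) = 0 (o(f, J) = (J - J)/3 = (⅓)*0 = 0)
-45796 - ((4 - 1*(-41)) - 53)*o(10, 5) = -45796 - ((4 - 1*(-41)) - 53)*0 = -45796 - ((4 + 41) - 53)*0 = -45796 - (45 - 53)*0 = -45796 - (-8)*0 = -45796 - 1*0 = -45796 + 0 = -45796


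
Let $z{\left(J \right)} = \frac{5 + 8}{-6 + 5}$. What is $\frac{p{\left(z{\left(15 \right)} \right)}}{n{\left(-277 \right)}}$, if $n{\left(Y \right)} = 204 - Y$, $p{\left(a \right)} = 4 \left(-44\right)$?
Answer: $- \frac{176}{481} \approx -0.3659$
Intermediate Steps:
$z{\left(J \right)} = -13$ ($z{\left(J \right)} = \frac{13}{-1} = 13 \left(-1\right) = -13$)
$p{\left(a \right)} = -176$
$\frac{p{\left(z{\left(15 \right)} \right)}}{n{\left(-277 \right)}} = - \frac{176}{204 - -277} = - \frac{176}{204 + 277} = - \frac{176}{481}$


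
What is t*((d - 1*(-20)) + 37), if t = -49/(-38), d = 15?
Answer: 1764/19 ≈ 92.842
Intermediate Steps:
t = 49/38 (t = -49*(-1/38) = 49/38 ≈ 1.2895)
t*((d - 1*(-20)) + 37) = 49*((15 - 1*(-20)) + 37)/38 = 49*((15 + 20) + 37)/38 = 49*(35 + 37)/38 = (49/38)*72 = 1764/19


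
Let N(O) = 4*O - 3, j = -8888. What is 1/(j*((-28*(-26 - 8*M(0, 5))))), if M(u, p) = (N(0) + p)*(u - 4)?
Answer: 1/9456832 ≈ 1.0574e-7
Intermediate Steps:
N(O) = -3 + 4*O
M(u, p) = (-4 + u)*(-3 + p) (M(u, p) = ((-3 + 4*0) + p)*(u - 4) = ((-3 + 0) + p)*(-4 + u) = (-3 + p)*(-4 + u) = (-4 + u)*(-3 + p))
1/(j*((-28*(-26 - 8*M(0, 5))))) = 1/((-8888)*((-28*(-26 - 8*(12 - 4*5 - 3*0 + 5*0))))) = -(-1/(28*(-26 - 8*(12 - 20 + 0 + 0))))/8888 = -(-1/(28*(-26 - 8*(-8))))/8888 = -(-1/(28*(-26 + 64)))/8888 = -1/(8888*((-28*38))) = -1/8888/(-1064) = -1/8888*(-1/1064) = 1/9456832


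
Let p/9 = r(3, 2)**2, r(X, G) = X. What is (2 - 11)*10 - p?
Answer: -171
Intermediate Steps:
p = 81 (p = 9*3**2 = 9*9 = 81)
(2 - 11)*10 - p = (2 - 11)*10 - 1*81 = -9*10 - 81 = -90 - 81 = -171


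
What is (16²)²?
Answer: 65536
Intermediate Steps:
(16²)² = 256² = 65536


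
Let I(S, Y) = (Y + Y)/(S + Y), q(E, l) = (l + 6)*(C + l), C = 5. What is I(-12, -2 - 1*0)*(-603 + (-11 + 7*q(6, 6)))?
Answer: 620/7 ≈ 88.571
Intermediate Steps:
q(E, l) = (5 + l)*(6 + l) (q(E, l) = (l + 6)*(5 + l) = (6 + l)*(5 + l) = (5 + l)*(6 + l))
I(S, Y) = 2*Y/(S + Y) (I(S, Y) = (2*Y)/(S + Y) = 2*Y/(S + Y))
I(-12, -2 - 1*0)*(-603 + (-11 + 7*q(6, 6))) = (2*(-2 - 1*0)/(-12 + (-2 - 1*0)))*(-603 + (-11 + 7*(30 + 6**2 + 11*6))) = (2*(-2 + 0)/(-12 + (-2 + 0)))*(-603 + (-11 + 7*(30 + 36 + 66))) = (2*(-2)/(-12 - 2))*(-603 + (-11 + 7*132)) = (2*(-2)/(-14))*(-603 + (-11 + 924)) = (2*(-2)*(-1/14))*(-603 + 913) = (2/7)*310 = 620/7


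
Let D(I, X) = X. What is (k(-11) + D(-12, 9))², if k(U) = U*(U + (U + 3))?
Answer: 47524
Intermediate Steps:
k(U) = U*(3 + 2*U) (k(U) = U*(U + (3 + U)) = U*(3 + 2*U))
(k(-11) + D(-12, 9))² = (-11*(3 + 2*(-11)) + 9)² = (-11*(3 - 22) + 9)² = (-11*(-19) + 9)² = (209 + 9)² = 218² = 47524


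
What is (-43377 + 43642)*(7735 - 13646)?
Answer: -1566415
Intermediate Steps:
(-43377 + 43642)*(7735 - 13646) = 265*(-5911) = -1566415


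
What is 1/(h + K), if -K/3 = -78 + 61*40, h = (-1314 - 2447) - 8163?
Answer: -1/19010 ≈ -5.2604e-5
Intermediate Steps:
h = -11924 (h = -3761 - 8163 = -11924)
K = -7086 (K = -3*(-78 + 61*40) = -3*(-78 + 2440) = -3*2362 = -7086)
1/(h + K) = 1/(-11924 - 7086) = 1/(-19010) = -1/19010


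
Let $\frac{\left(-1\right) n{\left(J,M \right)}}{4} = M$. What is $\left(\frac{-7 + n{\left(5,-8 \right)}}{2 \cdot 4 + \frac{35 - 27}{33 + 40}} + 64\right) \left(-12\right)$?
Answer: $- \frac{119139}{148} \approx -804.99$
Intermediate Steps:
$n{\left(J,M \right)} = - 4 M$
$\left(\frac{-7 + n{\left(5,-8 \right)}}{2 \cdot 4 + \frac{35 - 27}{33 + 40}} + 64\right) \left(-12\right) = \left(\frac{-7 - -32}{2 \cdot 4 + \frac{35 - 27}{33 + 40}} + 64\right) \left(-12\right) = \left(\frac{-7 + 32}{8 + \frac{8}{73}} + 64\right) \left(-12\right) = \left(\frac{25}{8 + 8 \cdot \frac{1}{73}} + 64\right) \left(-12\right) = \left(\frac{25}{8 + \frac{8}{73}} + 64\right) \left(-12\right) = \left(\frac{25}{\frac{592}{73}} + 64\right) \left(-12\right) = \left(25 \cdot \frac{73}{592} + 64\right) \left(-12\right) = \left(\frac{1825}{592} + 64\right) \left(-12\right) = \frac{39713}{592} \left(-12\right) = - \frac{119139}{148}$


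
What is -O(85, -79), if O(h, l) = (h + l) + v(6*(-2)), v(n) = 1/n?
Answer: -71/12 ≈ -5.9167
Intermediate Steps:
O(h, l) = -1/12 + h + l (O(h, l) = (h + l) + 1/(6*(-2)) = (h + l) + 1/(-12) = (h + l) - 1/12 = -1/12 + h + l)
-O(85, -79) = -(-1/12 + 85 - 79) = -1*71/12 = -71/12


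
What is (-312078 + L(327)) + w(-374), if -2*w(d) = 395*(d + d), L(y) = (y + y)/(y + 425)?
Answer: -61794521/376 ≈ -1.6435e+5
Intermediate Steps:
L(y) = 2*y/(425 + y) (L(y) = (2*y)/(425 + y) = 2*y/(425 + y))
w(d) = -395*d (w(d) = -395*(d + d)/2 = -395*2*d/2 = -395*d)
(-312078 + L(327)) + w(-374) = (-312078 + 2*327/(425 + 327)) - 395*(-374) = (-312078 + 2*327/752) + 147730 = (-312078 + 2*327*(1/752)) + 147730 = (-312078 + 327/376) + 147730 = -117341001/376 + 147730 = -61794521/376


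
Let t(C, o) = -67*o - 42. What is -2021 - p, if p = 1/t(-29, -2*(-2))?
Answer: -626509/310 ≈ -2021.0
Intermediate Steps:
t(C, o) = -42 - 67*o
p = -1/310 (p = 1/(-42 - (-134)*(-2)) = 1/(-42 - 67*4) = 1/(-42 - 268) = 1/(-310) = -1/310 ≈ -0.0032258)
-2021 - p = -2021 - 1*(-1/310) = -2021 + 1/310 = -626509/310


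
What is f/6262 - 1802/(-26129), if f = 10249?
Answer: 309745/181598 ≈ 1.7057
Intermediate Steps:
f/6262 - 1802/(-26129) = 10249/6262 - 1802/(-26129) = 10249*(1/6262) - 1802*(-1/26129) = 10249/6262 + 2/29 = 309745/181598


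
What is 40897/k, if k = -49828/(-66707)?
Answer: 2728116179/49828 ≈ 54751.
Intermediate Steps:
k = 49828/66707 (k = -49828*(-1/66707) = 49828/66707 ≈ 0.74697)
40897/k = 40897/(49828/66707) = 40897*(66707/49828) = 2728116179/49828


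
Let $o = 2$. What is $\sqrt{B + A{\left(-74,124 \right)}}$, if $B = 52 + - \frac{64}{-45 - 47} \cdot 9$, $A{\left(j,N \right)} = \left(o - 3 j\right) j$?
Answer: $\frac{6 i \sqrt{242719}}{23} \approx 128.52 i$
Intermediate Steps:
$A{\left(j,N \right)} = j \left(2 - 3 j\right)$ ($A{\left(j,N \right)} = \left(2 - 3 j\right) j = j \left(2 - 3 j\right)$)
$B = \frac{1340}{23}$ ($B = 52 + - \frac{64}{-45 - 47} \cdot 9 = 52 + - \frac{64}{-92} \cdot 9 = 52 + \left(-64\right) \left(- \frac{1}{92}\right) 9 = 52 + \frac{16}{23} \cdot 9 = 52 + \frac{144}{23} = \frac{1340}{23} \approx 58.261$)
$\sqrt{B + A{\left(-74,124 \right)}} = \sqrt{\frac{1340}{23} - 74 \left(2 - -222\right)} = \sqrt{\frac{1340}{23} - 74 \left(2 + 222\right)} = \sqrt{\frac{1340}{23} - 16576} = \sqrt{- \frac{379908}{23}} = \frac{6 i \sqrt{242719}}{23}$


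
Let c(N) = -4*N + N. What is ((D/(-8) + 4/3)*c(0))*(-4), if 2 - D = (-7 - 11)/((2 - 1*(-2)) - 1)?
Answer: 0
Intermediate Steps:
D = 8 (D = 2 - (-7 - 11)/((2 - 1*(-2)) - 1) = 2 - (-18)/((2 + 2) - 1) = 2 - (-18)/(4 - 1) = 2 - (-18)/3 = 2 - 1*(-6) = 2 + 6 = 8)
c(N) = -3*N
((D/(-8) + 4/3)*c(0))*(-4) = ((8/(-8) + 4/3)*(-3*0))*(-4) = ((8*(-⅛) + 4*(⅓))*0)*(-4) = ((-1 + 4/3)*0)*(-4) = ((⅓)*0)*(-4) = 0*(-4) = 0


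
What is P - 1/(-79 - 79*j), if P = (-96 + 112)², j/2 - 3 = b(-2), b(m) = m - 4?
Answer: 101119/395 ≈ 256.00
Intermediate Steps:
b(m) = -4 + m
j = -6 (j = 6 + 2*(-4 - 2) = 6 + 2*(-6) = 6 - 12 = -6)
P = 256 (P = 16² = 256)
P - 1/(-79 - 79*j) = 256 - 1/(-79 - 79*(-6)) = 256 - 1/(-79 + 474) = 256 - 1/395 = 101119/395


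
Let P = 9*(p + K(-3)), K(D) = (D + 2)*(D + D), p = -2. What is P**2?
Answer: 1296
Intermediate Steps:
K(D) = 2*D*(2 + D) (K(D) = (2 + D)*(2*D) = 2*D*(2 + D))
P = 36 (P = 9*(-2 + 2*(-3)*(2 - 3)) = 9*(-2 + 2*(-3)*(-1)) = 9*(-2 + 6) = 9*4 = 36)
P**2 = 36**2 = 1296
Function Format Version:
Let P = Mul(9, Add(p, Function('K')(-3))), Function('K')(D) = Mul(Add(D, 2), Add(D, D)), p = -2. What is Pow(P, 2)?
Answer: 1296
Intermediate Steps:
Function('K')(D) = Mul(2, D, Add(2, D)) (Function('K')(D) = Mul(Add(2, D), Mul(2, D)) = Mul(2, D, Add(2, D)))
P = 36 (P = Mul(9, Add(-2, Mul(2, -3, Add(2, -3)))) = Mul(9, Add(-2, Mul(2, -3, -1))) = Mul(9, Add(-2, 6)) = Mul(9, 4) = 36)
Pow(P, 2) = Pow(36, 2) = 1296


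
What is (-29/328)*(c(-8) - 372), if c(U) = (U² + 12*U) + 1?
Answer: 11687/328 ≈ 35.631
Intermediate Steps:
c(U) = 1 + U² + 12*U
(-29/328)*(c(-8) - 372) = (-29/328)*((1 + (-8)² + 12*(-8)) - 372) = (-29*1/328)*((1 + 64 - 96) - 372) = -29*(-31 - 372)/328 = -29/328*(-403) = 11687/328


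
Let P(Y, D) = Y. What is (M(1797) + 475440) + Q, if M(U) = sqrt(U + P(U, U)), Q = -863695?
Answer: -388255 + sqrt(3594) ≈ -3.8820e+5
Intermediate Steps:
M(U) = sqrt(2)*sqrt(U) (M(U) = sqrt(U + U) = sqrt(2*U) = sqrt(2)*sqrt(U))
(M(1797) + 475440) + Q = (sqrt(2)*sqrt(1797) + 475440) - 863695 = (sqrt(3594) + 475440) - 863695 = (475440 + sqrt(3594)) - 863695 = -388255 + sqrt(3594)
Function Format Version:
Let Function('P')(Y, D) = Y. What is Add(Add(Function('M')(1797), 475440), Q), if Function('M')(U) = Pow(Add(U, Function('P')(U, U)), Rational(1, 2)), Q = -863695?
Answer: Add(-388255, Pow(3594, Rational(1, 2))) ≈ -3.8820e+5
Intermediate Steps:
Function('M')(U) = Mul(Pow(2, Rational(1, 2)), Pow(U, Rational(1, 2))) (Function('M')(U) = Pow(Add(U, U), Rational(1, 2)) = Pow(Mul(2, U), Rational(1, 2)) = Mul(Pow(2, Rational(1, 2)), Pow(U, Rational(1, 2))))
Add(Add(Function('M')(1797), 475440), Q) = Add(Add(Mul(Pow(2, Rational(1, 2)), Pow(1797, Rational(1, 2))), 475440), -863695) = Add(Add(Pow(3594, Rational(1, 2)), 475440), -863695) = Add(Add(475440, Pow(3594, Rational(1, 2))), -863695) = Add(-388255, Pow(3594, Rational(1, 2)))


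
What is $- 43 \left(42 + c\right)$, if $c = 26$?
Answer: $-2924$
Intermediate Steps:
$- 43 \left(42 + c\right) = - 43 \left(42 + 26\right) = \left(-43\right) 68 = -2924$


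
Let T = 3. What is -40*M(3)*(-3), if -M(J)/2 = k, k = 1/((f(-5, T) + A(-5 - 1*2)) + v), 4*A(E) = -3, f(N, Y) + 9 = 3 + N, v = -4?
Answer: 320/21 ≈ 15.238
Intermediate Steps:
f(N, Y) = -6 + N (f(N, Y) = -9 + (3 + N) = -6 + N)
A(E) = -3/4 (A(E) = (1/4)*(-3) = -3/4)
k = -4/63 (k = 1/(((-6 - 5) - 3/4) - 4) = 1/((-11 - 3/4) - 4) = 1/(-47/4 - 4) = 1/(-63/4) = -4/63 ≈ -0.063492)
M(J) = 8/63 (M(J) = -2*(-4/63) = 8/63)
-40*M(3)*(-3) = -40*8/63*(-3) = -320/63*(-3) = 320/21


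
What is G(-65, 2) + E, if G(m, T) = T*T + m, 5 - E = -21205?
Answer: 21149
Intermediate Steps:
E = 21210 (E = 5 - 1*(-21205) = 5 + 21205 = 21210)
G(m, T) = m + T**2 (G(m, T) = T**2 + m = m + T**2)
G(-65, 2) + E = (-65 + 2**2) + 21210 = (-65 + 4) + 21210 = -61 + 21210 = 21149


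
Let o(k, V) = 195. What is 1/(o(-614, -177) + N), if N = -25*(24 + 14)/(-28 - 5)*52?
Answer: 33/55835 ≈ 0.00059103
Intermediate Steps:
N = 49400/33 (N = -950/(-33)*52 = -950*(-1)/33*52 = -25*(-38/33)*52 = (950/33)*52 = 49400/33 ≈ 1497.0)
1/(o(-614, -177) + N) = 1/(195 + 49400/33) = 1/(55835/33) = 33/55835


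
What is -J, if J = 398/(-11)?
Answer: 398/11 ≈ 36.182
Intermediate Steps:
J = -398/11 (J = 398*(-1/11) = -398/11 ≈ -36.182)
-J = -1*(-398/11) = 398/11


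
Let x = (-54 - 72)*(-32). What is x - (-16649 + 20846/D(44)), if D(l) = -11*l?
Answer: 5015225/242 ≈ 20724.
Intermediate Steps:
x = 4032 (x = -126*(-32) = 4032)
x - (-16649 + 20846/D(44)) = 4032 - (-16649 + 20846/((-11*44))) = 4032 - (-16649 + 20846/(-484)) = 4032 - (-16649 + 20846*(-1/484)) = 4032 - (-16649 - 10423/242) = 4032 - 1*(-4039481/242) = 4032 + 4039481/242 = 5015225/242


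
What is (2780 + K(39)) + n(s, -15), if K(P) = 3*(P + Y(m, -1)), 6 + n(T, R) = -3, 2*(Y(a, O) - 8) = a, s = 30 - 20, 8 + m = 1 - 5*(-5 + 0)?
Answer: 2939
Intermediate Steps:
m = 18 (m = -8 + (1 - 5*(-5 + 0)) = -8 + (1 - 5*(-5)) = -8 + (1 + 25) = -8 + 26 = 18)
s = 10
Y(a, O) = 8 + a/2
n(T, R) = -9 (n(T, R) = -6 - 3 = -9)
K(P) = 51 + 3*P (K(P) = 3*(P + (8 + (½)*18)) = 3*(P + (8 + 9)) = 3*(P + 17) = 3*(17 + P) = 51 + 3*P)
(2780 + K(39)) + n(s, -15) = (2780 + (51 + 3*39)) - 9 = (2780 + (51 + 117)) - 9 = (2780 + 168) - 9 = 2948 - 9 = 2939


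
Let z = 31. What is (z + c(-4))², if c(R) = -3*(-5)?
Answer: 2116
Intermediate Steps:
c(R) = 15
(z + c(-4))² = (31 + 15)² = 46² = 2116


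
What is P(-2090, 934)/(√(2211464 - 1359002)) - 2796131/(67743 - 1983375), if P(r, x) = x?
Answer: 2796131/1915632 + 467*√94718/142077 ≈ 2.4712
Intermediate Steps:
P(-2090, 934)/(√(2211464 - 1359002)) - 2796131/(67743 - 1983375) = 934/(√(2211464 - 1359002)) - 2796131/(67743 - 1983375) = 934/(√852462) - 2796131/(-1915632) = 934/((3*√94718)) - 2796131*(-1/1915632) = 934*(√94718/284154) + 2796131/1915632 = 467*√94718/142077 + 2796131/1915632 = 2796131/1915632 + 467*√94718/142077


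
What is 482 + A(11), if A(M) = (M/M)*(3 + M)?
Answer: 496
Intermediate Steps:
A(M) = 3 + M (A(M) = 1*(3 + M) = 3 + M)
482 + A(11) = 482 + (3 + 11) = 482 + 14 = 496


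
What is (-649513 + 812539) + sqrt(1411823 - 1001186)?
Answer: 163026 + sqrt(410637) ≈ 1.6367e+5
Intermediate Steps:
(-649513 + 812539) + sqrt(1411823 - 1001186) = 163026 + sqrt(410637)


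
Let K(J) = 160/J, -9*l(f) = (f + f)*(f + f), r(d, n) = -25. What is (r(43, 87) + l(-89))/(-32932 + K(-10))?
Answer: 31909/296532 ≈ 0.10761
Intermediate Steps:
l(f) = -4*f²/9 (l(f) = -(f + f)*(f + f)/9 = -2*f*2*f/9 = -4*f²/9)
(r(43, 87) + l(-89))/(-32932 + K(-10)) = (-25 - 4/9*(-89)²)/(-32932 + 160/(-10)) = (-25 - 4/9*7921)/(-32932 + 160*(-⅒)) = (-25 - 31684/9)/(-32932 - 16) = -31909/9/(-32948) = -31909/9*(-1/32948) = 31909/296532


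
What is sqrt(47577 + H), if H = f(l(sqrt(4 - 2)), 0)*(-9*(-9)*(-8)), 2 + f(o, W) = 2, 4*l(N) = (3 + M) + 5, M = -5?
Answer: sqrt(47577) ≈ 218.12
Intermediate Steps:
l(N) = 3/4 (l(N) = ((3 - 5) + 5)/4 = (-2 + 5)/4 = (1/4)*3 = 3/4)
f(o, W) = 0 (f(o, W) = -2 + 2 = 0)
H = 0 (H = 0*(-9*(-9)*(-8)) = 0*(81*(-8)) = 0*(-648) = 0)
sqrt(47577 + H) = sqrt(47577 + 0) = sqrt(47577)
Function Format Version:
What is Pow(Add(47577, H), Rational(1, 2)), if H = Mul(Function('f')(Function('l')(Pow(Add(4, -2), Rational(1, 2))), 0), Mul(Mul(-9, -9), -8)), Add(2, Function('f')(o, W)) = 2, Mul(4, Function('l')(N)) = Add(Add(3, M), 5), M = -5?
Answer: Pow(47577, Rational(1, 2)) ≈ 218.12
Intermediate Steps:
Function('l')(N) = Rational(3, 4) (Function('l')(N) = Mul(Rational(1, 4), Add(Add(3, -5), 5)) = Mul(Rational(1, 4), Add(-2, 5)) = Mul(Rational(1, 4), 3) = Rational(3, 4))
Function('f')(o, W) = 0 (Function('f')(o, W) = Add(-2, 2) = 0)
H = 0 (H = Mul(0, Mul(Mul(-9, -9), -8)) = Mul(0, Mul(81, -8)) = Mul(0, -648) = 0)
Pow(Add(47577, H), Rational(1, 2)) = Pow(Add(47577, 0), Rational(1, 2)) = Pow(47577, Rational(1, 2))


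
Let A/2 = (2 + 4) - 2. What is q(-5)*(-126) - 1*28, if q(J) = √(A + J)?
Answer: -28 - 126*√3 ≈ -246.24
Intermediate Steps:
A = 8 (A = 2*((2 + 4) - 2) = 2*(6 - 2) = 2*4 = 8)
q(J) = √(8 + J)
q(-5)*(-126) - 1*28 = √(8 - 5)*(-126) - 1*28 = √3*(-126) - 28 = -126*√3 - 28 = -28 - 126*√3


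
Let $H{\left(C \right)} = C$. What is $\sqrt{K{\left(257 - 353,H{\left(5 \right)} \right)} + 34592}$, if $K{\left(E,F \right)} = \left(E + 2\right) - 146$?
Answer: $4 \sqrt{2147} \approx 185.34$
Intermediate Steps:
$K{\left(E,F \right)} = -144 + E$ ($K{\left(E,F \right)} = \left(2 + E\right) - 146 = -144 + E$)
$\sqrt{K{\left(257 - 353,H{\left(5 \right)} \right)} + 34592} = \sqrt{\left(-144 + \left(257 - 353\right)\right) + 34592} = \sqrt{\left(-144 - 96\right) + 34592} = \sqrt{-240 + 34592} = \sqrt{34352} = 4 \sqrt{2147}$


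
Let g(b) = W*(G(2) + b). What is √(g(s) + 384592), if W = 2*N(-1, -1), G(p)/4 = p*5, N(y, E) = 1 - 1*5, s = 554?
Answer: 8*√5935 ≈ 616.31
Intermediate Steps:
N(y, E) = -4 (N(y, E) = 1 - 5 = -4)
G(p) = 20*p (G(p) = 4*(p*5) = 4*(5*p) = 20*p)
W = -8 (W = 2*(-4) = -8)
g(b) = -320 - 8*b (g(b) = -8*(20*2 + b) = -8*(40 + b) = -320 - 8*b)
√(g(s) + 384592) = √((-320 - 8*554) + 384592) = √((-320 - 4432) + 384592) = √(-4752 + 384592) = √379840 = 8*√5935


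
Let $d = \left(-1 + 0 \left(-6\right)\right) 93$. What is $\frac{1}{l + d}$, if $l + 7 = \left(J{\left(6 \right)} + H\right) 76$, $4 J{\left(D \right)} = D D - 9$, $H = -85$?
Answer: $- \frac{1}{6047} \approx -0.00016537$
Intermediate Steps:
$J{\left(D \right)} = - \frac{9}{4} + \frac{D^{2}}{4}$ ($J{\left(D \right)} = \frac{D D - 9}{4} = \frac{D^{2} - 9}{4} = \frac{-9 + D^{2}}{4} = - \frac{9}{4} + \frac{D^{2}}{4}$)
$l = -5954$ ($l = -7 + \left(\left(- \frac{9}{4} + \frac{6^{2}}{4}\right) - 85\right) 76 = -7 + \left(\left(- \frac{9}{4} + \frac{1}{4} \cdot 36\right) - 85\right) 76 = -7 + \left(\left(- \frac{9}{4} + 9\right) - 85\right) 76 = -7 + \left(\frac{27}{4} - 85\right) 76 = -7 - 5947 = -5954$)
$d = -93$ ($d = \left(-1 + 0\right) 93 = \left(-1\right) 93 = -93$)
$\frac{1}{l + d} = \frac{1}{-5954 - 93} = \frac{1}{-6047} = - \frac{1}{6047}$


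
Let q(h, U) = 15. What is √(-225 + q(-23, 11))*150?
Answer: 150*I*√210 ≈ 2173.7*I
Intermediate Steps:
√(-225 + q(-23, 11))*150 = √(-225 + 15)*150 = √(-210)*150 = (I*√210)*150 = 150*I*√210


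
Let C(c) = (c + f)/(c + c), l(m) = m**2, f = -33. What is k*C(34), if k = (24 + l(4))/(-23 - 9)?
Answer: -5/272 ≈ -0.018382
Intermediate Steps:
k = -5/4 (k = (24 + 4**2)/(-23 - 9) = (24 + 16)/(-32) = 40*(-1/32) = -5/4 ≈ -1.2500)
C(c) = (-33 + c)/(2*c) (C(c) = (c - 33)/(c + c) = (-33 + c)/((2*c)) = (-33 + c)*(1/(2*c)) = (-33 + c)/(2*c))
k*C(34) = -5*(-33 + 34)/(8*34) = -5/(8*34) = -5/4*1/68 = -5/272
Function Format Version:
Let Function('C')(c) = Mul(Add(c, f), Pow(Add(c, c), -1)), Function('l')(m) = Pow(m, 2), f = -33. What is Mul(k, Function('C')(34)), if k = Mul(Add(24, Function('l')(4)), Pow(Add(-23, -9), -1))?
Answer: Rational(-5, 272) ≈ -0.018382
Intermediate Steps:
k = Rational(-5, 4) (k = Mul(Add(24, Pow(4, 2)), Pow(Add(-23, -9), -1)) = Mul(Add(24, 16), Pow(-32, -1)) = Mul(40, Rational(-1, 32)) = Rational(-5, 4) ≈ -1.2500)
Function('C')(c) = Mul(Rational(1, 2), Pow(c, -1), Add(-33, c)) (Function('C')(c) = Mul(Add(c, -33), Pow(Add(c, c), -1)) = Mul(Add(-33, c), Pow(Mul(2, c), -1)) = Mul(Add(-33, c), Mul(Rational(1, 2), Pow(c, -1))) = Mul(Rational(1, 2), Pow(c, -1), Add(-33, c)))
Mul(k, Function('C')(34)) = Mul(Rational(-5, 4), Mul(Rational(1, 2), Pow(34, -1), Add(-33, 34))) = Mul(Rational(-5, 4), Mul(Rational(1, 2), Rational(1, 34), 1)) = Mul(Rational(-5, 4), Rational(1, 68)) = Rational(-5, 272)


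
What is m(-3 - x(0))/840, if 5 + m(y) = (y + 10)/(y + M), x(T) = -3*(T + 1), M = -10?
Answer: -1/140 ≈ -0.0071429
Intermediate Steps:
x(T) = -3 - 3*T (x(T) = -3*(1 + T) = -3 - 3*T)
m(y) = -5 + (10 + y)/(-10 + y) (m(y) = -5 + (y + 10)/(y - 10) = -5 + (10 + y)/(-10 + y))
m(-3 - x(0))/840 = (4*(15 - (-3 - (-3 - 3*0)))/(-10 + (-3 - (-3 - 3*0))))/840 = (4*(15 - (-3 - (-3 + 0)))/(-10 + (-3 - (-3 + 0))))*(1/840) = (4*(15 - (-3 - 1*(-3)))/(-10 + (-3 - 1*(-3))))*(1/840) = (4*(15 - (-3 + 3))/(-10 + (-3 + 3)))*(1/840) = (4*(15 - 1*0)/(-10 + 0))*(1/840) = (4*(15 + 0)/(-10))*(1/840) = (4*(-⅒)*15)*(1/840) = -6*1/840 = -1/140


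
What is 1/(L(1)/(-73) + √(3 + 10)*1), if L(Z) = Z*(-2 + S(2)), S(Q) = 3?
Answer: 73/69276 + 5329*√13/69276 ≈ 0.27841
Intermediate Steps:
L(Z) = Z (L(Z) = Z*(-2 + 3) = Z*1 = Z)
1/(L(1)/(-73) + √(3 + 10)*1) = 1/(1/(-73) + √(3 + 10)*1) = 1/(1*(-1/73) + √13*1) = 1/(-1/73 + √13)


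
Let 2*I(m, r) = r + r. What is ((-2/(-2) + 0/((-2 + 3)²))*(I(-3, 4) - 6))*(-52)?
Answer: 104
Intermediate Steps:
I(m, r) = r (I(m, r) = (r + r)/2 = (2*r)/2 = r)
((-2/(-2) + 0/((-2 + 3)²))*(I(-3, 4) - 6))*(-52) = ((-2/(-2) + 0/((-2 + 3)²))*(4 - 6))*(-52) = ((-2*(-½) + 0/(1²))*(-2))*(-52) = ((1 + 0/1)*(-2))*(-52) = ((1 + 0*1)*(-2))*(-52) = ((1 + 0)*(-2))*(-52) = (1*(-2))*(-52) = -2*(-52) = 104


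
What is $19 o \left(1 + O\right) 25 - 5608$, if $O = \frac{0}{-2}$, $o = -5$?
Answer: $-7983$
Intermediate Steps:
$O = 0$ ($O = 0 \left(- \frac{1}{2}\right) = 0$)
$19 o \left(1 + O\right) 25 - 5608 = 19 \left(- 5 \left(1 + 0\right)\right) 25 - 5608 = 19 \left(\left(-5\right) 1\right) 25 - 5608 = 19 \left(-5\right) 25 - 5608 = \left(-95\right) 25 - 5608 = -2375 - 5608 = -7983$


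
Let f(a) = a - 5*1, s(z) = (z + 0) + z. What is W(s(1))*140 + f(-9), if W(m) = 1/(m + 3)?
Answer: 14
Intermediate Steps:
s(z) = 2*z (s(z) = z + z = 2*z)
W(m) = 1/(3 + m)
f(a) = -5 + a (f(a) = a - 5 = -5 + a)
W(s(1))*140 + f(-9) = 140/(3 + 2*1) + (-5 - 9) = 140/(3 + 2) - 14 = 140/5 - 14 = (⅕)*140 - 14 = 28 - 14 = 14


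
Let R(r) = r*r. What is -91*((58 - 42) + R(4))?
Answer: -2912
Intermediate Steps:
R(r) = r²
-91*((58 - 42) + R(4)) = -91*((58 - 42) + 4²) = -91*(16 + 16) = -91*32 = -2912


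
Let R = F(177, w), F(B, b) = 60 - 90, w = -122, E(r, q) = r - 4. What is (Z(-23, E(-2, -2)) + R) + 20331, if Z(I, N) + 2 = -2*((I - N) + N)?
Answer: 20345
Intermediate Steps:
E(r, q) = -4 + r
Z(I, N) = -2 - 2*I (Z(I, N) = -2 - 2*((I - N) + N) = -2 - 2*I)
F(B, b) = -30
R = -30
(Z(-23, E(-2, -2)) + R) + 20331 = ((-2 - 2*(-23)) - 30) + 20331 = ((-2 + 46) - 30) + 20331 = (44 - 30) + 20331 = 14 + 20331 = 20345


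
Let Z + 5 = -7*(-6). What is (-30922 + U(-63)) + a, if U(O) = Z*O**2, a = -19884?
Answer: 96047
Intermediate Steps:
Z = 37 (Z = -5 - 7*(-6) = -5 + 42 = 37)
U(O) = 37*O**2
(-30922 + U(-63)) + a = (-30922 + 37*(-63)**2) - 19884 = (-30922 + 37*3969) - 19884 = (-30922 + 146853) - 19884 = 115931 - 19884 = 96047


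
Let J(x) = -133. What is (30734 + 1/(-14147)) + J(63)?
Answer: 432912346/14147 ≈ 30601.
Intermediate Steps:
(30734 + 1/(-14147)) + J(63) = (30734 + 1/(-14147)) - 133 = (30734 - 1/14147) - 133 = 434793897/14147 - 133 = 432912346/14147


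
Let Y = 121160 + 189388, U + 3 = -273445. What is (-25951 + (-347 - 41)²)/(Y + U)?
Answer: 17799/5300 ≈ 3.3583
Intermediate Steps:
U = -273448 (U = -3 - 273445 = -273448)
Y = 310548
(-25951 + (-347 - 41)²)/(Y + U) = (-25951 + (-347 - 41)²)/(310548 - 273448) = (-25951 + (-388)²)/37100 = (-25951 + 150544)*(1/37100) = 124593*(1/37100) = 17799/5300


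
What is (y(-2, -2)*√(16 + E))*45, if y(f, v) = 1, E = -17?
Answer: 45*I ≈ 45.0*I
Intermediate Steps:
(y(-2, -2)*√(16 + E))*45 = (1*√(16 - 17))*45 = (1*√(-1))*45 = (1*I)*45 = I*45 = 45*I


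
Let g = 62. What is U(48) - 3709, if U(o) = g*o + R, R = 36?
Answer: -697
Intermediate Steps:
U(o) = 36 + 62*o (U(o) = 62*o + 36 = 36 + 62*o)
U(48) - 3709 = (36 + 62*48) - 3709 = (36 + 2976) - 3709 = 3012 - 3709 = -697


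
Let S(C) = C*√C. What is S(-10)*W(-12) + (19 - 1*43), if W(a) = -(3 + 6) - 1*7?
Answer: -24 + 160*I*√10 ≈ -24.0 + 505.96*I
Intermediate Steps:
W(a) = -16 (W(a) = -1*9 - 7 = -9 - 7 = -16)
S(C) = C^(3/2)
S(-10)*W(-12) + (19 - 1*43) = (-10)^(3/2)*(-16) + (19 - 1*43) = -10*I*√10*(-16) + (19 - 43) = 160*I*√10 - 24 = -24 + 160*I*√10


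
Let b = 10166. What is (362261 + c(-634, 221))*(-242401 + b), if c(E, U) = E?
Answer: -83982446345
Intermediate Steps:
(362261 + c(-634, 221))*(-242401 + b) = (362261 - 634)*(-242401 + 10166) = 361627*(-232235) = -83982446345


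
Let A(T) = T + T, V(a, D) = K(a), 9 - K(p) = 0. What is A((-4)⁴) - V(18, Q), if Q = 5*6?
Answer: 503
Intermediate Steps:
K(p) = 9 (K(p) = 9 - 1*0 = 9 + 0 = 9)
Q = 30
V(a, D) = 9
A(T) = 2*T
A((-4)⁴) - V(18, Q) = 2*(-4)⁴ - 1*9 = 2*256 - 9 = 512 - 9 = 503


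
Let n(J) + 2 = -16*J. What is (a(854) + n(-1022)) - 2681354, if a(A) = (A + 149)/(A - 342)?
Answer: -1364481045/512 ≈ -2.6650e+6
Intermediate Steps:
a(A) = (149 + A)/(-342 + A)
n(J) = -2 - 16*J
(a(854) + n(-1022)) - 2681354 = ((149 + 854)/(-342 + 854) + (-2 - 16*(-1022))) - 2681354 = (1003/512 + (-2 + 16352)) - 2681354 = ((1/512)*1003 + 16350) - 2681354 = (1003/512 + 16350) - 2681354 = 8372203/512 - 2681354 = -1364481045/512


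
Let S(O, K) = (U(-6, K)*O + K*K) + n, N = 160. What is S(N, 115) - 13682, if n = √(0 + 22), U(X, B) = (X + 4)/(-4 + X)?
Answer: -425 + √22 ≈ -420.31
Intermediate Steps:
U(X, B) = (4 + X)/(-4 + X)
n = √22 ≈ 4.6904
S(O, K) = √22 + K² + O/5 (S(O, K) = (((4 - 6)/(-4 - 6))*O + K*K) + √22 = ((-2/(-10))*O + K²) + √22 = ((-⅒*(-2))*O + K²) + √22 = (O/5 + K²) + √22 = (K² + O/5) + √22 = √22 + K² + O/5)
S(N, 115) - 13682 = (√22 + 115² + (⅕)*160) - 13682 = (√22 + 13225 + 32) - 13682 = (13257 + √22) - 13682 = -425 + √22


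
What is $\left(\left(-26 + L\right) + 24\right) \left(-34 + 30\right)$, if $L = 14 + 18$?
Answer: $-120$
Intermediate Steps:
$L = 32$
$\left(\left(-26 + L\right) + 24\right) \left(-34 + 30\right) = \left(\left(-26 + 32\right) + 24\right) \left(-34 + 30\right) = \left(6 + 24\right) \left(-4\right) = 30 \left(-4\right) = -120$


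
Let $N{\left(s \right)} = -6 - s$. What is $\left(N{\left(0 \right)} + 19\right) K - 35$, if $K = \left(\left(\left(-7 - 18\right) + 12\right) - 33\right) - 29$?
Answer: $-1010$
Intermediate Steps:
$K = -75$ ($K = \left(\left(-25 + 12\right) - 33\right) - 29 = \left(-13 - 33\right) - 29 = -46 - 29 = -75$)
$\left(N{\left(0 \right)} + 19\right) K - 35 = \left(\left(-6 - 0\right) + 19\right) \left(-75\right) - 35 = \left(\left(-6 + 0\right) + 19\right) \left(-75\right) - 35 = \left(-6 + 19\right) \left(-75\right) - 35 = 13 \left(-75\right) - 35 = -975 - 35 = -1010$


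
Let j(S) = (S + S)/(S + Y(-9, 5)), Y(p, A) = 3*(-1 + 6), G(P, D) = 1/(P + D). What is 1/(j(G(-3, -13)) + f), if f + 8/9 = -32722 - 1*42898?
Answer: -2151/162660550 ≈ -1.3224e-5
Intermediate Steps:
f = -680588/9 (f = -8/9 + (-32722 - 1*42898) = -8/9 + (-32722 - 42898) = -8/9 - 75620 = -680588/9 ≈ -75621.)
G(P, D) = 1/(D + P)
Y(p, A) = 15 (Y(p, A) = 3*5 = 15)
j(S) = 2*S/(15 + S) (j(S) = (S + S)/(S + 15) = (2*S)/(15 + S) = 2*S/(15 + S))
1/(j(G(-3, -13)) + f) = 1/(2/((-13 - 3)*(15 + 1/(-13 - 3))) - 680588/9) = 1/(2/(-16*(15 + 1/(-16))) - 680588/9) = 1/(2*(-1/16)/(15 - 1/16) - 680588/9) = 1/(2*(-1/16)/(239/16) - 680588/9) = 1/(2*(-1/16)*(16/239) - 680588/9) = 1/(-2/239 - 680588/9) = 1/(-162660550/2151) = -2151/162660550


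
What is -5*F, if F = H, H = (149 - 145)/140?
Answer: -⅐ ≈ -0.14286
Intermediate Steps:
H = 1/35 (H = 4*(1/140) = 1/35 ≈ 0.028571)
F = 1/35 ≈ 0.028571
-5*F = -5*1/35 = -⅐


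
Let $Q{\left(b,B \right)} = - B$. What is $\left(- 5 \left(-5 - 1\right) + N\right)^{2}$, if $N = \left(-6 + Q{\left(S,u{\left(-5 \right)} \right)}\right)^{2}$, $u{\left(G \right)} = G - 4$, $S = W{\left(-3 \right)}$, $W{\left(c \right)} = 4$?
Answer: $1521$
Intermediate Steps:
$S = 4$
$u{\left(G \right)} = -4 + G$
$N = 9$ ($N = \left(-6 - \left(-4 - 5\right)\right)^{2} = \left(-6 - -9\right)^{2} = \left(-6 + 9\right)^{2} = 3^{2} = 9$)
$\left(- 5 \left(-5 - 1\right) + N\right)^{2} = \left(- 5 \left(-5 - 1\right) + 9\right)^{2} = \left(\left(-5\right) \left(-6\right) + 9\right)^{2} = \left(30 + 9\right)^{2} = 39^{2} = 1521$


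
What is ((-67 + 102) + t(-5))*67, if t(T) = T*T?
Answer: 4020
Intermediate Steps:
t(T) = T²
((-67 + 102) + t(-5))*67 = ((-67 + 102) + (-5)²)*67 = (35 + 25)*67 = 60*67 = 4020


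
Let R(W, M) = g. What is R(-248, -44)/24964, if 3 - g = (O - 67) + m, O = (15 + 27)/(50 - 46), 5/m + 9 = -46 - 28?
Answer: 9887/4144024 ≈ 0.0023858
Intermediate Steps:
m = -5/83 (m = 5/(-9 + (-46 - 28)) = 5/(-9 - 74) = 5/(-83) = 5*(-1/83) = -5/83 ≈ -0.060241)
O = 21/2 (O = 42/4 = 42*(¼) = 21/2 ≈ 10.500)
g = 9887/166 (g = 3 - ((21/2 - 67) - 5/83) = 3 - (-113/2 - 5/83) = 3 - 1*(-9389/166) = 3 + 9389/166 = 9887/166 ≈ 59.560)
R(W, M) = 9887/166
R(-248, -44)/24964 = (9887/166)/24964 = (9887/166)*(1/24964) = 9887/4144024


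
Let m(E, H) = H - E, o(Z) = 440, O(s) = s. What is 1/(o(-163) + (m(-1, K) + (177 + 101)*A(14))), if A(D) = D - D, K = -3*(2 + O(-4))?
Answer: 1/447 ≈ 0.0022371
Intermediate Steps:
K = 6 (K = -3*(2 - 4) = -3*(-2) = 6)
A(D) = 0
1/(o(-163) + (m(-1, K) + (177 + 101)*A(14))) = 1/(440 + ((6 - 1*(-1)) + (177 + 101)*0)) = 1/(440 + ((6 + 1) + 278*0)) = 1/(440 + (7 + 0)) = 1/(440 + 7) = 1/447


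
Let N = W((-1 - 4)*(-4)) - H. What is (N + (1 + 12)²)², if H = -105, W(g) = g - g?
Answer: 75076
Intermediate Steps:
W(g) = 0
N = 105 (N = 0 - 1*(-105) = 0 + 105 = 105)
(N + (1 + 12)²)² = (105 + (1 + 12)²)² = (105 + 13²)² = (105 + 169)² = 274² = 75076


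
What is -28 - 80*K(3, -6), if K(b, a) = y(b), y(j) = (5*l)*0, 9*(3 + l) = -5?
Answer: -28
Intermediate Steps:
l = -32/9 (l = -3 + (⅑)*(-5) = -3 - 5/9 = -32/9 ≈ -3.5556)
y(j) = 0 (y(j) = (5*(-32/9))*0 = -160/9*0 = 0)
K(b, a) = 0
-28 - 80*K(3, -6) = -28 - 80*0 = -28 + 0 = -28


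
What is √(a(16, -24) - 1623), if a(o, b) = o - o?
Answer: I*√1623 ≈ 40.286*I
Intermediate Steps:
a(o, b) = 0
√(a(16, -24) - 1623) = √(0 - 1623) = √(-1623) = I*√1623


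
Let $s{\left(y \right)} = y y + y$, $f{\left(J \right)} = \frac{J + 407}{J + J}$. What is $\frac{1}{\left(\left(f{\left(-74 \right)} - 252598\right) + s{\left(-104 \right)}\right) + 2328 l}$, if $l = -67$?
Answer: $- \frac{4}{1591457} \approx -2.5134 \cdot 10^{-6}$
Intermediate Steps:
$f{\left(J \right)} = \frac{407 + J}{2 J}$
$s{\left(y \right)} = y + y^{2}$ ($s{\left(y \right)} = y^{2} + y = y + y^{2}$)
$\frac{1}{\left(\left(f{\left(-74 \right)} - 252598\right) + s{\left(-104 \right)}\right) + 2328 l} = \frac{1}{\left(\left(\frac{407 - 74}{2 \left(-74\right)} - 252598\right) - 104 \left(1 - 104\right)\right) + 2328 \left(-67\right)} = \frac{1}{\left(\left(\frac{1}{2} \left(- \frac{1}{74}\right) 333 - 252598\right) - -10712\right) - 155976} = \frac{1}{\left(\left(- \frac{9}{4} - 252598\right) + 10712\right) - 155976} = \frac{1}{\left(- \frac{1010401}{4} + 10712\right) - 155976} = \frac{1}{- \frac{967553}{4} - 155976} = \frac{1}{- \frac{1591457}{4}} = - \frac{4}{1591457}$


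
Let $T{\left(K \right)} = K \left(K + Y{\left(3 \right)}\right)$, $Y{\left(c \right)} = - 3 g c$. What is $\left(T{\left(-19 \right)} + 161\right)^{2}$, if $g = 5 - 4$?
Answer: $480249$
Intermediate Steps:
$g = 1$
$Y{\left(c \right)} = - 3 c$ ($Y{\left(c \right)} = \left(-3\right) 1 c = - 3 c$)
$T{\left(K \right)} = K \left(-9 + K\right)$ ($T{\left(K \right)} = K \left(K - 9\right) = K \left(-9 + K\right)$)
$\left(T{\left(-19 \right)} + 161\right)^{2} = \left(- 19 \left(-9 - 19\right) + 161\right)^{2} = \left(\left(-19\right) \left(-28\right) + 161\right)^{2} = \left(532 + 161\right)^{2} = 693^{2} = 480249$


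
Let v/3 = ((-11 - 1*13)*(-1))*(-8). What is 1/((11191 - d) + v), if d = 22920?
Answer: -1/12305 ≈ -8.1268e-5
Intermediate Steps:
v = -576 (v = 3*(((-11 - 1*13)*(-1))*(-8)) = 3*(((-11 - 13)*(-1))*(-8)) = 3*(-24*(-1)*(-8)) = 3*(24*(-8)) = 3*(-192) = -576)
1/((11191 - d) + v) = 1/((11191 - 1*22920) - 576) = 1/((11191 - 22920) - 576) = 1/(-11729 - 576) = 1/(-12305) = -1/12305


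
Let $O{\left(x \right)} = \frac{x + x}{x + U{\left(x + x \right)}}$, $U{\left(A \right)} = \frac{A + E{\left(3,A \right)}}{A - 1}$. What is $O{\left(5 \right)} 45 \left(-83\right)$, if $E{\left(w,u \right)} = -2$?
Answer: $- \frac{336150}{53} \approx -6342.5$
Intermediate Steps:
$U{\left(A \right)} = \frac{-2 + A}{-1 + A}$ ($U{\left(A \right)} = \frac{A - 2}{A - 1} = \frac{-2 + A}{-1 + A}$)
$O{\left(x \right)} = \frac{2 x}{x + \frac{-2 + 2 x}{-1 + 2 x}}$ ($O{\left(x \right)} = \frac{x + x}{x + \frac{-2 + \left(x + x\right)}{-1 + \left(x + x\right)}} = \frac{2 x}{x + \frac{-2 + 2 x}{-1 + 2 x}}$)
$O{\left(5 \right)} 45 \left(-83\right) = 2 \cdot 5 \frac{1}{-2 + 5 + 2 \cdot 5^{2}} \left(-1 + 2 \cdot 5\right) 45 \left(-83\right) = 2 \cdot 5 \frac{1}{-2 + 5 + 2 \cdot 25} \left(-1 + 10\right) 45 \left(-83\right) = 2 \cdot 5 \frac{1}{-2 + 5 + 50} \cdot 9 \cdot 45 \left(-83\right) = 2 \cdot 5 \cdot \frac{1}{53} \cdot 9 \cdot 45 \left(-83\right) = \frac{90}{53} \cdot 45 \left(-83\right) = \frac{4050}{53} \left(-83\right) = - \frac{336150}{53}$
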